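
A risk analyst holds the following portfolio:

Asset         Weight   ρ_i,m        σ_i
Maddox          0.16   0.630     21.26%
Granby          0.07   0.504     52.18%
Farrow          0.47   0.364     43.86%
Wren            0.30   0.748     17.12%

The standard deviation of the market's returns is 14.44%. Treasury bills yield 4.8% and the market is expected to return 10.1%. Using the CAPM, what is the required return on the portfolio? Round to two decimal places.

10.43%

β_Maddox = 0.630 × 21.26% / 14.44% = 0.9275
β_Granby = 0.504 × 52.18% / 14.44% = 1.8212
β_Farrow = 0.364 × 43.86% / 14.44% = 1.1056
β_Wren = 0.748 × 17.12% / 14.44% = 0.8868
β_P = Σ w_i β_i = 0.16×0.9275 + 0.07×1.8212 + 0.47×1.1056 + 0.30×0.8868 = 1.0616
MRP = 10.1% − 4.8% = 5.30%
E(R_P) = R_f + β_P × MRP = 4.8% + 1.0616 × 5.3% = 10.43%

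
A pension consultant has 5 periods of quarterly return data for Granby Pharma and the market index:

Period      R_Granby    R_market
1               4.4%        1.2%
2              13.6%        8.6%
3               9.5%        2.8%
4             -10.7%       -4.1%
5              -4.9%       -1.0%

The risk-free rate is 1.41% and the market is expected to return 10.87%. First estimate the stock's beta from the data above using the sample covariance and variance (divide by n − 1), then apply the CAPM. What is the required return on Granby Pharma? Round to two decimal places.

Mean R_i = (4.4 + 13.6 + 9.5 − 10.7 − 4.9) / 5 = 2.3800%
Mean R_m = (1.2 + 8.6 + 2.8 − 4.1 − 1.0) / 5 = 1.5000%
Σ(R_i − R̄_i)(R_m − R̄_m) = 179.7600  ⇒  Cov = 179.7600 / 4 = 44.9400
Σ(R_m − R̄_m)² = 89.8000  ⇒  Var(R_m) = 89.8000 / 4 = 22.4500
β = Cov / Var(R_m) = 44.9400 / 22.4500 = 2.0018
MRP = 10.87% − 1.41% = 9.46%
E(R) = R_f + β × MRP = 1.41% + 2.0018 × 9.46% = 20.35%

20.35%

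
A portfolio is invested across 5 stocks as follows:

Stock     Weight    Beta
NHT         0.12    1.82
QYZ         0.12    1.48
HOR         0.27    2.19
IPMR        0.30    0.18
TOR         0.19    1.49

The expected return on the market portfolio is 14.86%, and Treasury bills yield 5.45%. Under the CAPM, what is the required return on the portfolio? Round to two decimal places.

β_P = Σ w_i β_i = 0.12×1.82 + 0.12×1.48 + 0.27×2.19 + 0.30×0.18 + 0.19×1.49 = 1.3244
MRP = 14.86% − 5.45% = 9.41%
E(R_P) = R_f + β_P × MRP = 5.45% + 1.3244 × 9.41% = 17.91%

17.91%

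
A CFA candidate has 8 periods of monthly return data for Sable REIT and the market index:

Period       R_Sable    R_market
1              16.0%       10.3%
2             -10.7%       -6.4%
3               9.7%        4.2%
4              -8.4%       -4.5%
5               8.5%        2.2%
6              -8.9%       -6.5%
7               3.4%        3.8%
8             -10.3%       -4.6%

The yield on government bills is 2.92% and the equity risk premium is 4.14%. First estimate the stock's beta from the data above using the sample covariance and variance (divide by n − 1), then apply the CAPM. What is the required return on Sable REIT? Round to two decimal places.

9.87%

Mean R_i = (16.0 − 10.7 + 9.7 − 8.4 + 8.5 − 8.9 + 3.4 − 10.3) / 8 = -0.0875%
Mean R_m = (10.3 − 6.4 + 4.2 − 4.5 + 2.2 − 6.5 + 3.8 − 4.6) / 8 = -0.1875%
Σ(R_i − R̄_i)(R_m − R̄_m) = 448.5388  ⇒  Cov = 448.5388 / 7 = 64.0770
Σ(R_m − R̄_m)² = 267.3488  ⇒  Var(R_m) = 267.3488 / 7 = 38.1927
β = Cov / Var(R_m) = 64.0770 / 38.1927 = 1.6777
E(R) = R_f + β × MRP = 2.92% + 1.6777 × 4.14% = 9.87%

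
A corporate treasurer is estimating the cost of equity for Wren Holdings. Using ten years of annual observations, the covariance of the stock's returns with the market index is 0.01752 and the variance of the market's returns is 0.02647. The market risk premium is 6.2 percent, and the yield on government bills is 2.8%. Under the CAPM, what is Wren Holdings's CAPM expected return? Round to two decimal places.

6.90%

β = Cov(R_i, R_m) / Var(R_m) = 0.01752 / 0.02647 = 0.6619
E(R) = R_f + β × MRP = 2.8% + 0.6619 × 6.2% = 6.90%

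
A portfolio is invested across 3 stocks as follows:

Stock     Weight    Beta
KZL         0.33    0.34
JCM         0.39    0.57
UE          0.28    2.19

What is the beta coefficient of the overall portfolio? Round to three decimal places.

β_P = Σ w_i β_i = 0.33×0.34 + 0.39×0.57 + 0.28×2.19 = 0.9477

0.948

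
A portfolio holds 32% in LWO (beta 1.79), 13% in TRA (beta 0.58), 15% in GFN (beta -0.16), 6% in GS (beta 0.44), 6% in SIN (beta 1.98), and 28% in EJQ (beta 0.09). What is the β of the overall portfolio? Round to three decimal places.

0.795

β_P = Σ w_i β_i = 0.32×1.79 + 0.13×0.58 + 0.15×-0.16 + 0.06×0.44 + 0.06×1.98 + 0.28×0.09 = 0.7946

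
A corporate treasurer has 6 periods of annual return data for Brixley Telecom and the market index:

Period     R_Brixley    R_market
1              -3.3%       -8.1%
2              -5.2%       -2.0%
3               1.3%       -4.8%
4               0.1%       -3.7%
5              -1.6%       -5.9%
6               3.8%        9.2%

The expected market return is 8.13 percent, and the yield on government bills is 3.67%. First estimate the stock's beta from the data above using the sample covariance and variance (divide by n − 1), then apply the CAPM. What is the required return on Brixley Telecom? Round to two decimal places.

5.16%

Mean R_i = (-3.3 − 5.2 + 1.3 + 0.1 − 1.6 + 3.8) / 6 = -0.8167%
Mean R_m = (-8.1 − 2.0 − 4.8 − 3.7 − 5.9 + 9.2) / 6 = -2.5500%
Σ(R_i − R̄_i)(R_m − R̄_m) = 62.4250  ⇒  Cov = 62.4250 / 5 = 12.4850
Σ(R_m − R̄_m)² = 186.7750  ⇒  Var(R_m) = 186.7750 / 5 = 37.3550
β = Cov / Var(R_m) = 12.4850 / 37.3550 = 0.3342
MRP = 8.13% − 3.67% = 4.46%
E(R) = R_f + β × MRP = 3.67% + 0.3342 × 4.46% = 5.16%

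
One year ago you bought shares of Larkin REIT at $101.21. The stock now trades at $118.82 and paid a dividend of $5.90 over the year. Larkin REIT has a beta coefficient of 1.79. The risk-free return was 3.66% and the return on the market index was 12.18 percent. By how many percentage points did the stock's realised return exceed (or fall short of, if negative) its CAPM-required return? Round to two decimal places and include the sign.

+4.32%

Realised HPR = (P1 + D1 − P0) / P0 = (118.82 + 5.90 − 101.21) / 101.21 = 23.51 / 101.21 = 23.2289%
MRP = 12.18% − 3.66% = 8.52%
CAPM required = R_f + β·MRP = 3.66% + 1.79 × 8.52% = 18.9108%
α = realised − required = 23.2289% − 18.9108% = +4.32%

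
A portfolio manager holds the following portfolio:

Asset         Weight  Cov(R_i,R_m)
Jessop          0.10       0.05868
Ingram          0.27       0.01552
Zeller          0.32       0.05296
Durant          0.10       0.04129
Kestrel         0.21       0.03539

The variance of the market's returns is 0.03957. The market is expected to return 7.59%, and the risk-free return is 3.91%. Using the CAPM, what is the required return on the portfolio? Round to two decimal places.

7.50%

β_Jessop = 0.05868 / 0.03957 = 1.4829
β_Ingram = 0.01552 / 0.03957 = 0.3922
β_Zeller = 0.05296 / 0.03957 = 1.3384
β_Durant = 0.04129 / 0.03957 = 1.0435
β_Kestrel = 0.03539 / 0.03957 = 0.8944
β_P = Σ w_i β_i = 0.10×1.4829 + 0.27×0.3922 + 0.32×1.3384 + 0.10×1.0435 + 0.21×0.8944 = 0.9746
MRP = 7.59% − 3.91% = 3.68%
E(R_P) = R_f + β_P × MRP = 3.91% + 0.9746 × 3.68% = 7.50%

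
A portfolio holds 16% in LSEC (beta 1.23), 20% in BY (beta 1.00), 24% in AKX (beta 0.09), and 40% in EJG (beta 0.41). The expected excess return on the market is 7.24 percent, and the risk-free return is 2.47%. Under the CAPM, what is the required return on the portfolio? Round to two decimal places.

6.69%

β_P = Σ w_i β_i = 0.16×1.23 + 0.20×1.00 + 0.24×0.09 + 0.40×0.41 = 0.5824
E(R_P) = R_f + β_P × MRP = 2.47% + 0.5824 × 7.24% = 6.69%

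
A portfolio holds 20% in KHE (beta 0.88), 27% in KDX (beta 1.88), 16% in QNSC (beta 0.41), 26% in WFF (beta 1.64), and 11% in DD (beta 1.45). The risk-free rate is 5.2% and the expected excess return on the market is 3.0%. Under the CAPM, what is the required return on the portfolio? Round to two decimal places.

β_P = Σ w_i β_i = 0.20×0.88 + 0.27×1.88 + 0.16×0.41 + 0.26×1.64 + 0.11×1.45 = 1.3351
E(R_P) = R_f + β_P × MRP = 5.2% + 1.3351 × 3.0% = 9.21%

9.21%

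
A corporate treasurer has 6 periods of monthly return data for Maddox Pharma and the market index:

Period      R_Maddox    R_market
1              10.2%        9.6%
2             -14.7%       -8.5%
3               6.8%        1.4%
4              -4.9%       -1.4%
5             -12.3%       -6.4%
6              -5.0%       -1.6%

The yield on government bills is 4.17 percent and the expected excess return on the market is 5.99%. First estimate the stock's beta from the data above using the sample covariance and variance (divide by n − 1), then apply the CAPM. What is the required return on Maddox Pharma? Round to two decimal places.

Mean R_i = (10.2 − 14.7 + 6.8 − 4.9 − 12.3 − 5.0) / 6 = -3.3167%
Mean R_m = (9.6 − 8.5 + 1.4 − 1.4 − 6.4 − 1.6) / 6 = -1.1500%
Σ(R_i − R̄_i)(R_m − R̄_m) = 303.0850  ⇒  Cov = 303.0850 / 5 = 60.6170
Σ(R_m − R̄_m)² = 203.9150  ⇒  Var(R_m) = 203.9150 / 5 = 40.7830
β = Cov / Var(R_m) = 60.6170 / 40.7830 = 1.4863
E(R) = R_f + β × MRP = 4.17% + 1.4863 × 5.99% = 13.07%

13.07%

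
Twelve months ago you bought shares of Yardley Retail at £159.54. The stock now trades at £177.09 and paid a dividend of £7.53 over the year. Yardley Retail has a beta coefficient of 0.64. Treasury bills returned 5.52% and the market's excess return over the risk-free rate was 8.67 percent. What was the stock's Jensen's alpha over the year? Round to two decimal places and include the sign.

+4.65%

Realised HPR = (P1 + D1 − P0) / P0 = (177.09 + 7.53 − 159.54) / 159.54 = 25.08 / 159.54 = 15.7202%
CAPM required = R_f + β·MRP = 5.52% + 0.64 × 8.67% = 11.0688%
α = realised − required = 15.7202% − 11.0688% = +4.65%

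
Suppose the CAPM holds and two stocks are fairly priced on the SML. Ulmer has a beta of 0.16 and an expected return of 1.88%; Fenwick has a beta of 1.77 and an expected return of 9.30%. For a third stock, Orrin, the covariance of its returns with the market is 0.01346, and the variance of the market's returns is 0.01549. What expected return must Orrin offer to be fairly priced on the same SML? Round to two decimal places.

5.15%

MRP = (9.30% − 1.88%) / (1.77 − 0.16) = 4.6087%
R_f = 1.88% − 0.16 × 4.6087% = 1.1426%
β_Orrin = Cov / Var(R_m) = 0.01346 / 0.01549 = 0.8689
E(R_Orrin) = R_f + β × MRP = 1.1426% + 0.8689 × 4.6087% = 5.15%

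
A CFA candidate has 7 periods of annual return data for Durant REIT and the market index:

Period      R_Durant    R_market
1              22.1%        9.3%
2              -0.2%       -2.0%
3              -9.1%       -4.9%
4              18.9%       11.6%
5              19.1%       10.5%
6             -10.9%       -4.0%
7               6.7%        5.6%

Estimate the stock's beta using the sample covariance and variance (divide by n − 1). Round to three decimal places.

Mean R_i = (22.1 − 0.2 − 9.1 + 18.9 + 19.1 − 10.9 + 6.7) / 7 = 6.6571%
Mean R_m = (9.3 − 2.0 − 4.9 + 11.6 + 10.5 − 4.0 + 5.6) / 7 = 3.7286%
Σ(R_i − R̄_i)(R_m − R̄_m) = 577.6786  ⇒  Cov = 577.6786 / 6 = 96.2798
Σ(R_m − R̄_m)² = 309.3543  ⇒  Var(R_m) = 309.3543 / 6 = 51.5591
β = Cov / Var(R_m) = 96.2798 / 51.5591 = 1.8674

1.867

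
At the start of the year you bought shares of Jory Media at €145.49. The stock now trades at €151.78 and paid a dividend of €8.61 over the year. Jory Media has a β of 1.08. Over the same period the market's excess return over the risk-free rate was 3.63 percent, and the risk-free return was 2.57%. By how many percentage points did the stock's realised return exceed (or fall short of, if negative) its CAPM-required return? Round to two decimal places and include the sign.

Realised HPR = (P1 + D1 − P0) / P0 = (151.78 + 8.61 − 145.49) / 145.49 = 14.90 / 145.49 = 10.2413%
CAPM required = R_f + β·MRP = 2.57% + 1.08 × 3.63% = 6.4904%
α = realised − required = 10.2413% − 6.4904% = +3.75%

+3.75%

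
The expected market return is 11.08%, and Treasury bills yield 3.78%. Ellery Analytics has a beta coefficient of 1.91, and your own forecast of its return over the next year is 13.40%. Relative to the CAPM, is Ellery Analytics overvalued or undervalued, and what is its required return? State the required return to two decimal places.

Overvalued; required return 17.72%

MRP = 11.08% − 3.78% = 7.30%
Required return = R_f + β·MRP = 3.78% + 1.91 × 7.30% = 17.72%
Forecast 13.40% < required 17.72% → the stock plots below the SML → overvalued.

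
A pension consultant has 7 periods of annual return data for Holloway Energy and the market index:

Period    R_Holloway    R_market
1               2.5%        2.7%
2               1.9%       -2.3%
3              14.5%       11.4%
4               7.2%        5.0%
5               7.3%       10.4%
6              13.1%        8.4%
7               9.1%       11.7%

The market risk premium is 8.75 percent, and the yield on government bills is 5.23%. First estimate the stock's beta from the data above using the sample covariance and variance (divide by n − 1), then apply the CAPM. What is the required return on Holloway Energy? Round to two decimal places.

11.67%

Mean R_i = (2.5 + 1.9 + 14.5 + 7.2 + 7.3 + 13.1 + 9.1) / 7 = 7.9429%
Mean R_m = (2.7 − 2.3 + 11.4 + 5.0 + 10.4 + 8.4 + 11.7) / 7 = 6.7571%
Σ(R_i − R̄_i)(R_m − R̄_m) = 120.4129  ⇒  Cov = 120.4129 / 6 = 20.0688
Σ(R_m − R̄_m)² = 163.5371  ⇒  Var(R_m) = 163.5371 / 6 = 27.2562
β = Cov / Var(R_m) = 20.0688 / 27.2562 = 0.7363
E(R) = R_f + β × MRP = 5.23% + 0.7363 × 8.75% = 11.67%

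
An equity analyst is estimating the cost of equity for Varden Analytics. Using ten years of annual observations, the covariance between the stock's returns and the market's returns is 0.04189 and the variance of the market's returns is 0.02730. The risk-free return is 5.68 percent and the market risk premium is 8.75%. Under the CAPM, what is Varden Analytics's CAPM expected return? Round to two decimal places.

19.11%

β = Cov(R_i, R_m) / Var(R_m) = 0.04189 / 0.02730 = 1.5344
E(R) = R_f + β × MRP = 5.68% + 1.5344 × 8.75% = 19.11%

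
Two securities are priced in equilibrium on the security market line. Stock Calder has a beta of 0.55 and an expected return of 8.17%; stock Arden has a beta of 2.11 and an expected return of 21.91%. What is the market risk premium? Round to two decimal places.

8.81%

Both satisfy E(R) = R_f + β·MRP, so the slope of the SML is
MRP = (21.91% − 8.17%) / (2.11 − 0.55) = 13.74% / 1.56 = 8.8077%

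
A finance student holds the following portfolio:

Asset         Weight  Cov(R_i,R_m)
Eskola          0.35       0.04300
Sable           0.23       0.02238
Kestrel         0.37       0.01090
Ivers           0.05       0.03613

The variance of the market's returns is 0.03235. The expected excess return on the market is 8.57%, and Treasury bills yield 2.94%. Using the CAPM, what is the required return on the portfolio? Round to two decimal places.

β_Eskola = 0.04300 / 0.03235 = 1.3292
β_Sable = 0.02238 / 0.03235 = 0.6918
β_Kestrel = 0.01090 / 0.03235 = 0.3369
β_Ivers = 0.03613 / 0.03235 = 1.1168
β_P = Σ w_i β_i = 0.35×1.3292 + 0.23×0.6918 + 0.37×0.3369 + 0.05×1.1168 = 0.8048
E(R_P) = R_f + β_P × MRP = 2.94% + 0.8048 × 8.57% = 9.84%

9.84%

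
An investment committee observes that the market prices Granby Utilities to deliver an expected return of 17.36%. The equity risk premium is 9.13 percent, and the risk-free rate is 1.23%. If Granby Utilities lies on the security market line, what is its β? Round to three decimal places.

1.767

β = (E(R) − R_f) / MRP = (17.36% − 1.23%) / 9.13% = 16.13% / 9.13% = 1.767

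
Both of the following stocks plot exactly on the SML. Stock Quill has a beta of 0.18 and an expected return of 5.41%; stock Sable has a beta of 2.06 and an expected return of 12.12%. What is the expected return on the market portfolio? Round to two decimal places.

Both satisfy E(R) = R_f + β·MRP, so the slope of the SML is
MRP = (12.12% − 5.41%) / (2.06 − 0.18) = 6.71% / 1.88 = 3.5691%
R_f = E(R_Quill) − β_Quill·MRP = 5.41% − 0.18 × 3.5691% = 4.7676%
E(R_m) = R_f + MRP = 4.7676% + 3.5691% = 8.34%

8.34%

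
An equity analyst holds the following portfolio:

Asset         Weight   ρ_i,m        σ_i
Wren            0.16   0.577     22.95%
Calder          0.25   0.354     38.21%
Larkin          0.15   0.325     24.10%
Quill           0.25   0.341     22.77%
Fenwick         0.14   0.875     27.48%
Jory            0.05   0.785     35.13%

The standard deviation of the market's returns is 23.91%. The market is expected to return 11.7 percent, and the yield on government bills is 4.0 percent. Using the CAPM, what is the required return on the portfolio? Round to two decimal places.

8.30%

β_Wren = 0.577 × 22.95% / 23.91% = 0.5538
β_Calder = 0.354 × 38.21% / 23.91% = 0.5657
β_Larkin = 0.325 × 24.10% / 23.91% = 0.3276
β_Quill = 0.341 × 22.77% / 23.91% = 0.3247
β_Fenwick = 0.875 × 27.48% / 23.91% = 1.0056
β_Jory = 0.785 × 35.13% / 23.91% = 1.1534
β_P = Σ w_i β_i = 0.16×0.5538 + 0.25×0.5657 + 0.15×0.3276 + 0.25×0.3247 + 0.14×1.0056 + 0.05×1.1534 = 0.5588
MRP = 11.7% − 4.0% = 7.70%
E(R_P) = R_f + β_P × MRP = 4.0% + 0.5588 × 7.7% = 8.30%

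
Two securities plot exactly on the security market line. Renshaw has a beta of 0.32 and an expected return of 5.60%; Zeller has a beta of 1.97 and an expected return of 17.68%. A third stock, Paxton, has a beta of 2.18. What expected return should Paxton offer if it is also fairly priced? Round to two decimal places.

19.22%

MRP (SML slope) = (17.68% − 5.60%) / (1.97 − 0.32) = 12.08% / 1.65 = 7.3212%
R_f (intercept) = 5.60% − 0.32 × 7.3212% = 3.2572%
E(R_Paxton) = R_f + β × MRP = 3.2572% + 2.18 × 7.3212% = 19.22%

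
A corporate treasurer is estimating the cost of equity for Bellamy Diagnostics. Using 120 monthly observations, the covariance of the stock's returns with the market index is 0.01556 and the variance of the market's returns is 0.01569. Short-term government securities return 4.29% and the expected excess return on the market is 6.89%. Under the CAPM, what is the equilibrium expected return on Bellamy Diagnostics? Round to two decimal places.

11.12%

β = Cov(R_i, R_m) / Var(R_m) = 0.01556 / 0.01569 = 0.9917
E(R) = R_f + β × MRP = 4.29% + 0.9917 × 6.89% = 11.12%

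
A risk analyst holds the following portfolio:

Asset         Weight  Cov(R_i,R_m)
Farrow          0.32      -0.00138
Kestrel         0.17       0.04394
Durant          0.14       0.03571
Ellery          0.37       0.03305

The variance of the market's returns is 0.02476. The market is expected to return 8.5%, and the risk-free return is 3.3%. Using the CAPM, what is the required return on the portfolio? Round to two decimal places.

8.39%

β_Farrow = -0.00138 / 0.02476 = -0.0557
β_Kestrel = 0.04394 / 0.02476 = 1.7746
β_Durant = 0.03571 / 0.02476 = 1.4422
β_Ellery = 0.03305 / 0.02476 = 1.3348
β_P = Σ w_i β_i = 0.32×-0.0557 + 0.17×1.7746 + 0.14×1.4422 + 0.37×1.3348 = 0.9796
MRP = 8.5% − 3.3% = 5.20%
E(R_P) = R_f + β_P × MRP = 3.3% + 0.9796 × 5.2% = 8.39%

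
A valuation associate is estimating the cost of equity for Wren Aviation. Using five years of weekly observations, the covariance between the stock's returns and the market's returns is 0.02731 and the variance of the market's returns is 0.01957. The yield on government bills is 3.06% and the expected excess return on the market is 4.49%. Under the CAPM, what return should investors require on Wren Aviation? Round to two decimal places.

9.33%

β = Cov(R_i, R_m) / Var(R_m) = 0.02731 / 0.01957 = 1.3955
E(R) = R_f + β × MRP = 3.06% + 1.3955 × 4.49% = 9.33%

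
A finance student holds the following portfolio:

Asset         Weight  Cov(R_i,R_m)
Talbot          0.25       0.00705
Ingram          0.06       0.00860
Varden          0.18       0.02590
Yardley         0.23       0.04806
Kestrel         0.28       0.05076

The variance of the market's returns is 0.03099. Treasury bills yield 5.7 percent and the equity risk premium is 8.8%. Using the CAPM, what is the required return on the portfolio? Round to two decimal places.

β_Talbot = 0.00705 / 0.03099 = 0.2275
β_Ingram = 0.00860 / 0.03099 = 0.2775
β_Varden = 0.02590 / 0.03099 = 0.8358
β_Yardley = 0.04806 / 0.03099 = 1.5508
β_Kestrel = 0.05076 / 0.03099 = 1.6379
β_P = Σ w_i β_i = 0.25×0.2275 + 0.06×0.2775 + 0.18×0.8358 + 0.23×1.5508 + 0.28×1.6379 = 1.0393
E(R_P) = R_f + β_P × MRP = 5.7% + 1.0393 × 8.8% = 14.85%

14.85%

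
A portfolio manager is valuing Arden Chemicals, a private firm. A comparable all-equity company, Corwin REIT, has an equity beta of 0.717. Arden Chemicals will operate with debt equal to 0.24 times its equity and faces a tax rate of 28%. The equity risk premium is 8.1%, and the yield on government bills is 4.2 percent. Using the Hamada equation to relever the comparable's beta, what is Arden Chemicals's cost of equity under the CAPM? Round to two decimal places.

β_L = β_U × [1 + (1 − t)(D/E)] = 0.717 × [1 + (1 − 0.28) × 0.24]
    = 0.717 × [1 + 0.72 × 0.24] = 0.717 × 1.1728 = 0.8409
E(R) = R_f + β_L × MRP = 4.2% + 0.8409 × 8.1% = 11.01%

11.01%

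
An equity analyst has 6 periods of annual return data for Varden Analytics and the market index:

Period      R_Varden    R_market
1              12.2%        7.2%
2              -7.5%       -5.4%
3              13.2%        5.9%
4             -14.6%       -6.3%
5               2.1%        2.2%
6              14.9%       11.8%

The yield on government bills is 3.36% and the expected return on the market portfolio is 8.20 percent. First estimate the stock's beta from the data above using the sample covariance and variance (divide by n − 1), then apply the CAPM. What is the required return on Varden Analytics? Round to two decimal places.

11.30%

Mean R_i = (12.2 − 7.5 + 13.2 − 14.6 + 2.1 + 14.9) / 6 = 3.3833%
Mean R_m = (7.2 − 5.4 + 5.9 − 6.3 + 2.2 + 11.8) / 6 = 2.5667%
Σ(R_i − R̄_i)(R_m − R̄_m) = 426.5367  ⇒  Cov = 426.5367 / 5 = 85.3073
Σ(R_m − R̄_m)² = 260.0533  ⇒  Var(R_m) = 260.0533 / 5 = 52.0107
β = Cov / Var(R_m) = 85.3073 / 52.0107 = 1.6402
MRP = 8.20% − 3.36% = 4.84%
E(R) = R_f + β × MRP = 3.36% + 1.6402 × 4.84% = 11.30%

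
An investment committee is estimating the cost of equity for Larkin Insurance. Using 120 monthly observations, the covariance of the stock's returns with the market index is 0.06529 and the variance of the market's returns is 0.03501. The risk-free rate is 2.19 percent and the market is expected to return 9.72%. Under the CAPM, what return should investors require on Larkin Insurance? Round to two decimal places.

16.23%

β = Cov(R_i, R_m) / Var(R_m) = 0.06529 / 0.03501 = 1.8649
MRP = 9.72% − 2.19% = 7.53%
E(R) = R_f + β × MRP = 2.19% + 1.8649 × 7.53% = 16.23%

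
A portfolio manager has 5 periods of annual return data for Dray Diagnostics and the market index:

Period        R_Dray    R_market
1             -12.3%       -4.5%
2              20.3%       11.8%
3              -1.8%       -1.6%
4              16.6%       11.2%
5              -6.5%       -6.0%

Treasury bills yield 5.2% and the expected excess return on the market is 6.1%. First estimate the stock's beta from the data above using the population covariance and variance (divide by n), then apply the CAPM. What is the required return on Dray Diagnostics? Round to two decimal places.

Mean R_i = (-12.3 + 20.3 − 1.8 + 16.6 − 6.5) / 5 = 3.2600%
Mean R_m = (-4.5 + 11.8 − 1.6 + 11.2 − 6.0) / 5 = 2.1800%
Σ(R_i − R̄_i)(R_m − R̄_m) = 487.1560  ⇒  Cov = 487.1560 / 5 = 97.4312
Σ(R_m − R̄_m)² = 299.7280  ⇒  Var(R_m) = 299.7280 / 5 = 59.9456
β = Cov / Var(R_m) = 97.4312 / 59.9456 = 1.6253
E(R) = R_f + β × MRP = 5.2% + 1.6253 × 6.1% = 15.11%

15.11%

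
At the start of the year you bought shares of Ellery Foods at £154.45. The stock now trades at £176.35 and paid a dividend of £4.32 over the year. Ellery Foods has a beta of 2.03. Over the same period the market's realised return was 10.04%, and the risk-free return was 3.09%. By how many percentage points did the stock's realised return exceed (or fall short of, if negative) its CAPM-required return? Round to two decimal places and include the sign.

Realised HPR = (P1 + D1 − P0) / P0 = (176.35 + 4.32 − 154.45) / 154.45 = 26.22 / 154.45 = 16.9764%
MRP = 10.04% − 3.09% = 6.95%
CAPM required = R_f + β·MRP = 3.09% + 2.03 × 6.95% = 17.1985%
α = realised − required = 16.9764% − 17.1985% = -0.22%

-0.22%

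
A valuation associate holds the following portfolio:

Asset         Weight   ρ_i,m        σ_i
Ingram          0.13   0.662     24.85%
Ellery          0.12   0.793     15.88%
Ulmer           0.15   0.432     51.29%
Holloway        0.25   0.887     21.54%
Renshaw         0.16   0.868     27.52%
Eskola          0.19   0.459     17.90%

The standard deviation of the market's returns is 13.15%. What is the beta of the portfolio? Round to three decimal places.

β_Ingram = 0.662 × 24.85% / 13.15% = 1.2510
β_Ellery = 0.793 × 15.88% / 13.15% = 0.9576
β_Ulmer = 0.432 × 51.29% / 13.15% = 1.6850
β_Holloway = 0.887 × 21.54% / 13.15% = 1.4529
β_Renshaw = 0.868 × 27.52% / 13.15% = 1.8165
β_Eskola = 0.459 × 17.90% / 13.15% = 0.6248
β_P = Σ w_i β_i = 0.13×1.2510 + 0.12×0.9576 + 0.15×1.6850 + 0.25×1.4529 + 0.16×1.8165 + 0.19×0.6248 = 1.3029

1.303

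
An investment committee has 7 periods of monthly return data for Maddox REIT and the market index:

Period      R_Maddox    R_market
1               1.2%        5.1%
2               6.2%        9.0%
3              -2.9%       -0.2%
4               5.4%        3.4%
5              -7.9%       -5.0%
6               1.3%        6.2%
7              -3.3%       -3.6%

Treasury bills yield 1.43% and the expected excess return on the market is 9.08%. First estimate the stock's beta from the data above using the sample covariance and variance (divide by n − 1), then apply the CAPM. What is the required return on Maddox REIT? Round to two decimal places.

9.23%

Mean R_i = (1.2 + 6.2 − 2.9 + 5.4 − 7.9 + 1.3 − 3.3) / 7 = 0.0000%
Mean R_m = (5.1 + 9.0 − 0.2 + 3.4 − 5.0 + 6.2 − 3.6) / 7 = 2.1286%
Σ(R_i − R̄_i)(R_m − R̄_m) = 140.3000  ⇒  Cov = 140.3000 / 6 = 23.3833
Σ(R_m − R̄_m)² = 163.2943  ⇒  Var(R_m) = 163.2943 / 6 = 27.2157
β = Cov / Var(R_m) = 23.3833 / 27.2157 = 0.8592
E(R) = R_f + β × MRP = 1.43% + 0.8592 × 9.08% = 9.23%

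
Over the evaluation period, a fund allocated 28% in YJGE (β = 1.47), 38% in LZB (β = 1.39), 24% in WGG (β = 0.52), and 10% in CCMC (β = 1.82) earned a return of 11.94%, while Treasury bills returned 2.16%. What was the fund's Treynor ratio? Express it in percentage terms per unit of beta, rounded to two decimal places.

7.85%

β_P = 0.28×1.47 + 0.38×1.39 + 0.24×0.52 + 0.10×1.82 = 1.2466
Treynor = (R_P − R_f) / β_P = (11.94% − 2.16%) / 1.2466 = 9.78% / 1.2466 = 7.85%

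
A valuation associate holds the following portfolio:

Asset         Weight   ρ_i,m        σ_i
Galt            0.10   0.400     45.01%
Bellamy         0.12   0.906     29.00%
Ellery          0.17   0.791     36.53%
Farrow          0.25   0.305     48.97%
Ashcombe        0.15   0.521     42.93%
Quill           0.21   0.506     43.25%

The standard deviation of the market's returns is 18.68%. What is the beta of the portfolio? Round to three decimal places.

β_Galt = 0.400 × 45.01% / 18.68% = 0.9638
β_Bellamy = 0.906 × 29.00% / 18.68% = 1.4065
β_Ellery = 0.791 × 36.53% / 18.68% = 1.5469
β_Farrow = 0.305 × 48.97% / 18.68% = 0.7996
β_Ashcombe = 0.521 × 42.93% / 18.68% = 1.1974
β_Quill = 0.506 × 43.25% / 18.68% = 1.1715
β_P = Σ w_i β_i = 0.10×0.9638 + 0.12×1.4065 + 0.17×1.5469 + 0.25×0.7996 + 0.15×1.1974 + 0.21×1.1715 = 1.1537

1.154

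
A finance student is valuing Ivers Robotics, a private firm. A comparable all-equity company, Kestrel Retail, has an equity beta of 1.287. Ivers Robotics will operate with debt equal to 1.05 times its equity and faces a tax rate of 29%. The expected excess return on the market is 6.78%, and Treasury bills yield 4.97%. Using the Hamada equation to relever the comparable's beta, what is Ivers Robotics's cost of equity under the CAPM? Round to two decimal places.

β_L = β_U × [1 + (1 − t)(D/E)] = 1.287 × [1 + (1 − 0.29) × 1.05]
    = 1.287 × [1 + 0.71 × 1.05] = 1.287 × 1.7455 = 2.2465
E(R) = R_f + β_L × MRP = 4.97% + 2.2465 × 6.78% = 20.20%

20.20%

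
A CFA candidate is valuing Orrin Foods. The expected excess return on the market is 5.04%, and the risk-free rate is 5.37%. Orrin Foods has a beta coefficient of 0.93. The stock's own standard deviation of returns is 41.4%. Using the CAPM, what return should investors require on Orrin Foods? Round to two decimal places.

10.06%

E(R) = R_f + β × MRP = 5.37% + 0.93 × 5.04% = 10.06%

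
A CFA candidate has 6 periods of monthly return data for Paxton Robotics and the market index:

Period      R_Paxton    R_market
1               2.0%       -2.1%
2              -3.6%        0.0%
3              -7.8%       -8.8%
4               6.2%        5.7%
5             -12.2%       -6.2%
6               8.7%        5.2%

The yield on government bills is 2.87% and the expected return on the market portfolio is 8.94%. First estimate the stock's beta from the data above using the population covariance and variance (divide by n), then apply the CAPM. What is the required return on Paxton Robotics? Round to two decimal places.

Mean R_i = (2.0 − 3.6 − 7.8 + 6.2 − 12.2 + 8.7) / 6 = -1.1167%
Mean R_m = (-2.1 + 0.0 − 8.8 + 5.7 − 6.2 + 5.2) / 6 = -1.0333%
Σ(R_i − R̄_i)(R_m − R̄_m) = 213.7367  ⇒  Cov = 213.7367 / 6 = 35.6228
Σ(R_m − R̄_m)² = 173.4133  ⇒  Var(R_m) = 173.4133 / 6 = 28.9022
β = Cov / Var(R_m) = 35.6228 / 28.9022 = 1.2325
MRP = 8.94% − 2.87% = 6.07%
E(R) = R_f + β × MRP = 2.87% + 1.2325 × 6.07% = 10.35%

10.35%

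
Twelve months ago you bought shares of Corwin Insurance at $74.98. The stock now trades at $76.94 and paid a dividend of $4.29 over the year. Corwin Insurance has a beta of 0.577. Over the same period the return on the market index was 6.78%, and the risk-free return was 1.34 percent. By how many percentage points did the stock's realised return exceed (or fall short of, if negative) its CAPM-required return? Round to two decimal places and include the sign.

+3.86%

Realised HPR = (P1 + D1 − P0) / P0 = (76.94 + 4.29 − 74.98) / 74.98 = 6.25 / 74.98 = 8.3356%
MRP = 6.78% − 1.34% = 5.44%
CAPM required = R_f + β·MRP = 1.34% + 0.577 × 5.44% = 4.47888%
α = realised − required = 8.3356% − 4.47888% = +3.86%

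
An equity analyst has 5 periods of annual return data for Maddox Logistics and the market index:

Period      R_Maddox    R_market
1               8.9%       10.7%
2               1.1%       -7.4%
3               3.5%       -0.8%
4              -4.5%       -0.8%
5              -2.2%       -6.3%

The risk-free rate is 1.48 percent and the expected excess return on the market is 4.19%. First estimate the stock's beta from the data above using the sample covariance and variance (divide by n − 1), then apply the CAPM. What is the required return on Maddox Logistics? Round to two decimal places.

Mean R_i = (8.9 + 1.1 + 3.5 − 4.5 − 2.2) / 5 = 1.3600%
Mean R_m = (10.7 − 7.4 − 0.8 − 0.8 − 6.3) / 5 = -0.9200%
Σ(R_i − R̄_i)(R_m − R̄_m) = 108.0060  ⇒  Cov = 108.0060 / 4 = 27.0015
Σ(R_m − R̄_m)² = 205.9880  ⇒  Var(R_m) = 205.9880 / 4 = 51.4970
β = Cov / Var(R_m) = 27.0015 / 51.4970 = 0.5243
E(R) = R_f + β × MRP = 1.48% + 0.5243 × 4.19% = 3.68%

3.68%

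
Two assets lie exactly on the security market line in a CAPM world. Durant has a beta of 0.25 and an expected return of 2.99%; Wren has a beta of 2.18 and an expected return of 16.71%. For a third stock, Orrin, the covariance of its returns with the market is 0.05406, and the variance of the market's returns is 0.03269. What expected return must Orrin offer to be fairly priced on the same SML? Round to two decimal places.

MRP = (16.71% − 2.99%) / (2.18 − 0.25) = 7.1088%
R_f = 2.99% − 0.25 × 7.1088% = 1.2128%
β_Orrin = Cov / Var(R_m) = 0.05406 / 0.03269 = 1.6537
E(R_Orrin) = R_f + β × MRP = 1.2128% + 1.6537 × 7.1088% = 12.97%

12.97%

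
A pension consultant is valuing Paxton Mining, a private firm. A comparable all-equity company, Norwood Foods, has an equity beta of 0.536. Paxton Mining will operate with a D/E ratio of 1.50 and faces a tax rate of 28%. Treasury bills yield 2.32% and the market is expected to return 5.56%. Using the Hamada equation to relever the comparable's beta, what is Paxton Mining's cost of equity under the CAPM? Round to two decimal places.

5.93%

β_L = β_U × [1 + (1 − t)(D/E)] = 0.536 × [1 + (1 − 0.28) × 1.50]
    = 0.536 × [1 + 0.72 × 1.50] = 0.536 × 2.0800 = 1.1149
MRP = 5.56% − 2.32% = 3.24%
E(R) = R_f + β_L × MRP = 2.32% + 1.1149 × 3.24% = 5.93%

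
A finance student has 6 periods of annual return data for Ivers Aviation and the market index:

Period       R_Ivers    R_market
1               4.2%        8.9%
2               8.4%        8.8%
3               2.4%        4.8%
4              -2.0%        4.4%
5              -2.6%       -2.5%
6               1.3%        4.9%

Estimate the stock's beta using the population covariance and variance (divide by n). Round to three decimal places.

Mean R_i = (4.2 + 8.4 + 2.4 − 2.0 − 2.6 + 1.3) / 6 = 1.9500%
Mean R_m = (8.9 + 8.8 + 4.8 + 4.4 − 2.5 + 4.9) / 6 = 4.8833%
Σ(R_i − R̄_i)(R_m − R̄_m) = 69.7550  ⇒  Cov = 69.7550 / 6 = 11.6258
Σ(R_m − R̄_m)² = 86.2283  ⇒  Var(R_m) = 86.2283 / 6 = 14.3714
β = Cov / Var(R_m) = 11.6258 / 14.3714 = 0.8090

0.809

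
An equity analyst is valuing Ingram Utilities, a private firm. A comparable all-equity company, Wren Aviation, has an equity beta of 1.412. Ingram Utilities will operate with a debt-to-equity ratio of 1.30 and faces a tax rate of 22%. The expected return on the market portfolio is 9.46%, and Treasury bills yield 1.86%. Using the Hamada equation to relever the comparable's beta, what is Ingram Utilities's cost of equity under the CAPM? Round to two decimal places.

β_L = β_U × [1 + (1 − t)(D/E)] = 1.412 × [1 + (1 − 0.22) × 1.30]
    = 1.412 × [1 + 0.78 × 1.30] = 1.412 × 2.0140 = 2.8438
MRP = 9.46% − 1.86% = 7.60%
E(R) = R_f + β_L × MRP = 1.86% + 2.8438 × 7.60% = 23.47%

23.47%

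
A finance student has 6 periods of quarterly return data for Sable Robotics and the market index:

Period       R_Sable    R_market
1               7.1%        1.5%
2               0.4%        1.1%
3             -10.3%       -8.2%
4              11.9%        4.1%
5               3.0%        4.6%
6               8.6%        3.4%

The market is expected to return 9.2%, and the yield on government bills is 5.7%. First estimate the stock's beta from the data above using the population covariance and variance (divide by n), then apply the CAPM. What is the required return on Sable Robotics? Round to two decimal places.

Mean R_i = (7.1 + 0.4 − 10.3 + 11.9 + 3.0 + 8.6) / 6 = 3.4500%
Mean R_m = (1.5 + 1.1 − 8.2 + 4.1 + 4.6 + 3.4) / 6 = 1.0833%
Σ(R_i − R̄_i)(R_m − R̄_m) = 164.9550  ⇒  Cov = 164.9550 / 6 = 27.4925
Σ(R_m − R̄_m)² = 113.1883  ⇒  Var(R_m) = 113.1883 / 6 = 18.8647
β = Cov / Var(R_m) = 27.4925 / 18.8647 = 1.4574
MRP = 9.2% − 5.7% = 3.50%
E(R) = R_f + β × MRP = 5.7% + 1.4574 × 3.5% = 10.80%

10.80%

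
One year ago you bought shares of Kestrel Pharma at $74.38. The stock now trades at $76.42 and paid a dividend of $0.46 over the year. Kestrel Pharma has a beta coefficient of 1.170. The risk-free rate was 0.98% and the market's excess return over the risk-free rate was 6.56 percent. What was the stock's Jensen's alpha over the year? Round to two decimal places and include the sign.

-5.29%

Realised HPR = (P1 + D1 − P0) / P0 = (76.42 + 0.46 − 74.38) / 74.38 = 2.50 / 74.38 = 3.3611%
CAPM required = R_f + β·MRP = 0.98% + 1.170 × 6.56% = 8.65520%
α = realised − required = 3.3611% − 8.65520% = -5.29%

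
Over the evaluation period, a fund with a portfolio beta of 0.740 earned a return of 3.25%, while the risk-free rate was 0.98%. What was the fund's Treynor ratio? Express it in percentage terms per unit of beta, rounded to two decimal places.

Treynor = (R_P − R_f) / β_P = (3.25% − 0.98%) / 0.7400 = 2.27% / 0.7400 = 3.07%

3.07%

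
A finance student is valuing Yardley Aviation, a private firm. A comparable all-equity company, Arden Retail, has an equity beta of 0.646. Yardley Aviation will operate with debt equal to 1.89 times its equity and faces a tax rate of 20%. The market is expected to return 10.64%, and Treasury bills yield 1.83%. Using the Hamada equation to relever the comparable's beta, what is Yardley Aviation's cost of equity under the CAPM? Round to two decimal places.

β_L = β_U × [1 + (1 − t)(D/E)] = 0.646 × [1 + (1 − 0.20) × 1.89]
    = 0.646 × [1 + 0.80 × 1.89] = 0.646 × 2.5120 = 1.6228
MRP = 10.64% − 1.83% = 8.81%
E(R) = R_f + β_L × MRP = 1.83% + 1.6228 × 8.81% = 16.13%

16.13%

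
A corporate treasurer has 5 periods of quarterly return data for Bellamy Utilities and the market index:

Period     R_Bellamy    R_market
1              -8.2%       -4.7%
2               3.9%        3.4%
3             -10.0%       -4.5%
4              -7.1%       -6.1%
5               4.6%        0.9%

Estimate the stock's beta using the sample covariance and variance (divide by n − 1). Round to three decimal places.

1.584

Mean R_i = (-8.2 + 3.9 − 10.0 − 7.1 + 4.6) / 5 = -3.3600%
Mean R_m = (-4.7 + 3.4 − 4.5 − 6.1 + 0.9) / 5 = -2.2000%
Σ(R_i − R̄_i)(R_m − R̄_m) = 107.2900  ⇒  Cov = 107.2900 / 4 = 26.8225
Σ(R_m − R̄_m)² = 67.7200  ⇒  Var(R_m) = 67.7200 / 4 = 16.9300
β = Cov / Var(R_m) = 26.8225 / 16.9300 = 1.5843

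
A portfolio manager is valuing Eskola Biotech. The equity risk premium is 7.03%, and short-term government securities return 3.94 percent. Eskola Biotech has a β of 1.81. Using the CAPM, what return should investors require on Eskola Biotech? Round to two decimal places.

16.66%

E(R) = R_f + β × MRP = 3.94% + 1.81 × 7.03% = 16.66%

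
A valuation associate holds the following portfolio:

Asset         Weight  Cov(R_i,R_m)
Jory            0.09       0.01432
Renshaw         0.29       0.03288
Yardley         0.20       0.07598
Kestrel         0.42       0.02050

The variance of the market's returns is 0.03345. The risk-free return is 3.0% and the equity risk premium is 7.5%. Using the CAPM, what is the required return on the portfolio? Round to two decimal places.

10.76%

β_Jory = 0.01432 / 0.03345 = 0.4281
β_Renshaw = 0.03288 / 0.03345 = 0.9830
β_Yardley = 0.07598 / 0.03345 = 2.2714
β_Kestrel = 0.02050 / 0.03345 = 0.6129
β_P = Σ w_i β_i = 0.09×0.4281 + 0.29×0.9830 + 0.20×2.2714 + 0.42×0.6129 = 1.0353
E(R_P) = R_f + β_P × MRP = 3.0% + 1.0353 × 7.5% = 10.76%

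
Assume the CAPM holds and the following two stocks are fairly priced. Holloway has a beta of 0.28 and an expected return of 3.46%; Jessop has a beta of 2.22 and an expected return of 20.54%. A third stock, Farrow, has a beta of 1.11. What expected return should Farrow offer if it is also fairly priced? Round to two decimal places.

10.77%

MRP (SML slope) = (20.54% − 3.46%) / (2.22 − 0.28) = 17.08% / 1.94 = 8.8041%
R_f (intercept) = 3.46% − 0.28 × 8.8041% = 0.9949%
E(R_Farrow) = R_f + β × MRP = 0.9949% + 1.11 × 8.8041% = 10.77%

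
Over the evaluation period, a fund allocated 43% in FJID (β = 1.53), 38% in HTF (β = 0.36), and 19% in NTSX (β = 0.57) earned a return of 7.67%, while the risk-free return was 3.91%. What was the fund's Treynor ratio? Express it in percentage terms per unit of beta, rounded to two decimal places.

β_P = 0.43×1.53 + 0.38×0.36 + 0.19×0.57 = 0.9030
Treynor = (R_P − R_f) / β_P = (7.67% − 3.91%) / 0.9030 = 3.76% / 0.9030 = 4.16%

4.16%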